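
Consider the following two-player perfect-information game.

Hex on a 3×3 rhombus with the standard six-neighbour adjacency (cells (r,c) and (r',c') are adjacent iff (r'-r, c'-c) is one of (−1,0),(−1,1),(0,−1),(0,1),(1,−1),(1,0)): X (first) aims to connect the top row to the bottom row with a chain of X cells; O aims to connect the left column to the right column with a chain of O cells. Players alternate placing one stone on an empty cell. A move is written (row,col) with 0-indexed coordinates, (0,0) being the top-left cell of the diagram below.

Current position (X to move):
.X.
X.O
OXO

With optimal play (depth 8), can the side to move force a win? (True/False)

p1 X@[.X./X.O/OXO]: (0,0)[XX./X.O/OXO]-1 (0,2)[.XX/X.O/OXO]-1 (1,1)[.X./XXO/OXO]+1*
p2 O@[.X./XXO/OXO] terminal -1; root [.X./X.O/OXO] d8

X winning at [.X./X.O/OXO]: True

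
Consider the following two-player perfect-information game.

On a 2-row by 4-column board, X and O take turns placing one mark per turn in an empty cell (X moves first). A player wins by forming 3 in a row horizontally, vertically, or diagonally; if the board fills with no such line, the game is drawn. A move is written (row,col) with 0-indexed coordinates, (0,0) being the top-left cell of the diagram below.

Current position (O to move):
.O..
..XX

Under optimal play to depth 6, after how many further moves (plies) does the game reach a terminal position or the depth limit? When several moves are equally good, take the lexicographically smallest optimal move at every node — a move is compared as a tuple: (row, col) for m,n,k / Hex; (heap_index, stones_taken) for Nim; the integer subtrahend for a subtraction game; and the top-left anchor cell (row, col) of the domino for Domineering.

p1 O@[.O../..XX]: (0,0)[OO../..XX]-1 (0,2)[.OO./..XX]-1 (0,3)[.O.O/..XX]-1 (1,0)[.O../O.XX]-1 (1,1)[.O../.OXX]+0*
p2 X@[.O../.OXX]: (0,0)[XO../.OXX]+0* (0,2)[.OX./.OXX]+0 (0,3)[.O.X/.OXX]+0 (1,0)[.O../XOXX]-1
p3 O@[XO../.OXX]: (0,2)[XOO./.OXX]+0* (0,3)[XO.O/.OXX]+0 (1,0)[XO../OOXX]+0
p4 X@[XOO./.OXX]: (0,3)[XOOX/.OXX]+0* (1,0)[XOO./XOXX]-1
p5 O@[XOOX/.OXX]: (1,0)[XOOX/OOXX]+0*
p6 X@[XOOX/OOXX] terminal +0; root [.O../..XX] d6

PV length from [.O../..XX]: 5 plies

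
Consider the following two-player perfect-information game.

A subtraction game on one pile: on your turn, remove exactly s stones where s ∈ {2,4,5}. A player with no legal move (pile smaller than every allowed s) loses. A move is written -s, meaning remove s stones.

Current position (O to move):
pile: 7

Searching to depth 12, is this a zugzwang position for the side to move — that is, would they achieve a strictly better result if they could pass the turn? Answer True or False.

zugzwang(7, O) = True

ply 1, O at 7 | -2=-1→5*; -4=-1→3; -5=-1→2
ply 2, X at 5 | -2=-1→3; -4=+1→1*; -5=+1→0
ply 3: 1 is terminal -1 (O); from 7 depth 12
suppose O passes — search the same position with X to move:
pass> ply 1, X at 7 | -2=-1→5*; -4=-1→3; -5=-1→2
pass> ply 2, O at 5 | -2=-1→3; -4=+1→1*; -5=+1→0
pass> ply 3: 1 is terminal -1 (X); from 7 depth 12
for O: play -1, pass +1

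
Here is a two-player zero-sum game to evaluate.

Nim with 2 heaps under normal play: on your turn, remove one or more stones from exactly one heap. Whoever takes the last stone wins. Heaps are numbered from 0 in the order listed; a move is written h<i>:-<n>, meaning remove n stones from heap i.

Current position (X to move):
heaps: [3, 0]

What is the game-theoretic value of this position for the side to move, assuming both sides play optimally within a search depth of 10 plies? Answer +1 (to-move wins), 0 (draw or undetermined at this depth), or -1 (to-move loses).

ply 1, X at (3,0) | h0:-1=-1→(2,0); h0:-2=-1→(1,0); h0:-3=+1→(0,0)*
ply 2: (0,0) is terminal -1 (O); from (3,0) depth 10

value((3,0), X) = +1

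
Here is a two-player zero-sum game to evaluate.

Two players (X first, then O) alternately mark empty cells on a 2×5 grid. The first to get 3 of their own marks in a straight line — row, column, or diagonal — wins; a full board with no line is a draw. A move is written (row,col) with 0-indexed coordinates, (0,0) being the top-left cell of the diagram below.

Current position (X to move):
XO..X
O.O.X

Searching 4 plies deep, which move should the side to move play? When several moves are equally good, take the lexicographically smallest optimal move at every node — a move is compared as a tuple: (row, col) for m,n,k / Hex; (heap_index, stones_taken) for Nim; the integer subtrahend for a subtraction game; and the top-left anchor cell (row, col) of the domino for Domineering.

[XO..X/O.O.X] X move#1: (0,2):-1/XOX.X/O.O.X, (0,3):-1/XO.XX/O.O.X, (1,1):+0/XO..X/OXO.X*, (1,3):-1/XO..X/O.OXX
[XO..X/OXO.X] O move#2: (0,2):+0/XOO.X/OXO.X*, (0,3):+0/XO.OX/OXO.X, (1,3):+0/XO..X/OXOOX
[XOO.X/OXO.X] X move#3: (0,3):+0/XOOXX/OXO.X*, (1,3):-1/XOO.X/OXOXX
[XOOXX/OXO.X] O move#4: (1,3):+0/XOOXX/OXOOX*
[XOOXX/OXOOX] end (terminal +0, X#5); searched XO..X/O.O.X to 4

X's best at [XO..X/O.O.X]: (1,1)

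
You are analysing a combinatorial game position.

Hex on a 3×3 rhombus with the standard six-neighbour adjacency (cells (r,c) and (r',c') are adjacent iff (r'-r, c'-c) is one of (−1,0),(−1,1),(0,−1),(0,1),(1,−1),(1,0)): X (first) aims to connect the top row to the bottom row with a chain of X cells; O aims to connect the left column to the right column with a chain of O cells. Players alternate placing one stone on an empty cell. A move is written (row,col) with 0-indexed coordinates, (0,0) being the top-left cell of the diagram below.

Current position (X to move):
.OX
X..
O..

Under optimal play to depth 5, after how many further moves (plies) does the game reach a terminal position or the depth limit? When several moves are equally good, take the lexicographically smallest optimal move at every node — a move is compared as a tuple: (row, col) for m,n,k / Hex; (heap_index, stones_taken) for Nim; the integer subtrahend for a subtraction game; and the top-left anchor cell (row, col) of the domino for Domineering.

PV length from [.OX/X../O..]: 5 plies

p1 X@[.OX/X../O..]: (0,0)[XOX/X../O..]-1 (1,1)[.OX/XX./O..]-1 (1,2)[.OX/X.X/O..]+1* (2,1)[.OX/X../OX.]+1 (2,2)[.OX/X../O.X]-1
p2 O@[.OX/X.X/O..]: (0,0)[OOX/X.X/O..]-1* (1,1)[.OX/XOX/O..]-1 (2,1)[.OX/X.X/OO.]-1 (2,2)[.OX/X.X/O.O]-1
p3 X@[OOX/X.X/O..]: (1,1)[OOX/XXX/O..]+1* (2,1)[OOX/X.X/OX.]+1 (2,2)[OOX/X.X/O.X]+1
p4 O@[OOX/XXX/O..]: (2,1)[OOX/XXX/OO.]-1* (2,2)[OOX/XXX/O.O]-1
p5 X@[OOX/XXX/OO.]: (2,2)[OOX/XXX/OOX]+1*
p6 O@[OOX/XXX/OOX] terminal -1; root [.OX/X../O..] d5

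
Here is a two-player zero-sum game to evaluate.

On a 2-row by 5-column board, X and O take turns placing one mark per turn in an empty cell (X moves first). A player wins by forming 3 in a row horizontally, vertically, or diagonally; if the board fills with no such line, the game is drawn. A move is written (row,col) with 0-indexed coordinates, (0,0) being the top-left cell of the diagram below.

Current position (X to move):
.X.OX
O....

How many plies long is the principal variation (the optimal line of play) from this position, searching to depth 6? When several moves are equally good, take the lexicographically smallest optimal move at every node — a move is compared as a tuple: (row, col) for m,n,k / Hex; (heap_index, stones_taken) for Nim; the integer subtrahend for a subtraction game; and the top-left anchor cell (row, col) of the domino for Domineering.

PV length from [.X.OX/O....]: 6 plies

ply 1, X at .X.OX/O.... | (0,0)=+0→XX.OX/O....*; (0,2)=+0→.XXOX/O....; (1,1)=+0→.X.OX/OX...; (1,2)=+0→.X.OX/O.X..; (1,3)=+0→.X.OX/O..X.; (1,4)=+0→.X.OX/O...X
ply 2, O at XX.OX/O.... | (0,2)=+0→XXOOX/O....*; (1,1)=-1→XX.OX/OO...; (1,2)=-1→XX.OX/O.O..; (1,3)=-1→XX.OX/O..O.; (1,4)=-1→XX.OX/O...O
ply 3, X at XXOOX/O.... | (1,1)=+0→XXOOX/OX...*; (1,2)=+0→XXOOX/O.X..; (1,3)=+0→XXOOX/O..X.; (1,4)=+0→XXOOX/O...X
ply 4, O at XXOOX/OX... | (1,2)=+0→XXOOX/OXO..*; (1,3)=+0→XXOOX/OX.O.; (1,4)=+0→XXOOX/OX..O
ply 5, X at XXOOX/OXO.. | (1,3)=+0→XXOOX/OXOX.*; (1,4)=+0→XXOOX/OXO.X
ply 6, O at XXOOX/OXOX. | (1,4)=+0→XXOOX/OXOXO*
ply 7: XXOOX/OXOXO is terminal +0 (X); from .X.OX/O.... depth 6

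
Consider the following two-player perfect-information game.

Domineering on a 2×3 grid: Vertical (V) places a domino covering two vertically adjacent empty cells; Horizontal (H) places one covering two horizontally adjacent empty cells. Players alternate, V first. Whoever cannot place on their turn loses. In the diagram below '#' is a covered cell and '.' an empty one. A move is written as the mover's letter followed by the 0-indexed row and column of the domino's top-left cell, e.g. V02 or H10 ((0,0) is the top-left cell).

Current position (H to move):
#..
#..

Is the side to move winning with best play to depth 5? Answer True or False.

ply 1, H at #../#.. | H01=+1→###/#..*; H11=+1→#../###
ply 2: ###/#.. is terminal -1 (V); from #../#.. depth 5

H winning at [#../#..]: True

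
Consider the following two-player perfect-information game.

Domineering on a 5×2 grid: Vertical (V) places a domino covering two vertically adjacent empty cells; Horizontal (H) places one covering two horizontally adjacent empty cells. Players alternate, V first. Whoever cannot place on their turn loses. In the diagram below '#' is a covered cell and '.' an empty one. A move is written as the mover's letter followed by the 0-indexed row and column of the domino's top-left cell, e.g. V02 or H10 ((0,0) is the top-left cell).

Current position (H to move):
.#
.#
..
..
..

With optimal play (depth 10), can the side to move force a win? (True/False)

H winning at [.#/.#/../../..]: True

ply 1, H at .#/.#/../../.. | H20=-1→.#/.#/##/../..; H30=+1→.#/.#/../##/..*; H40=-1→.#/.#/../../##
ply 2, V at .#/.#/../##/.. | V00=-1→##/##/../##/..*; V10=-1→.#/##/#./##/..
ply 3, H at ##/##/../##/.. | H20=+1→##/##/##/##/..*; H40=+1→##/##/../##/##
ply 4: ##/##/##/##/.. is terminal -1 (V); from .#/.#/../../.. depth 10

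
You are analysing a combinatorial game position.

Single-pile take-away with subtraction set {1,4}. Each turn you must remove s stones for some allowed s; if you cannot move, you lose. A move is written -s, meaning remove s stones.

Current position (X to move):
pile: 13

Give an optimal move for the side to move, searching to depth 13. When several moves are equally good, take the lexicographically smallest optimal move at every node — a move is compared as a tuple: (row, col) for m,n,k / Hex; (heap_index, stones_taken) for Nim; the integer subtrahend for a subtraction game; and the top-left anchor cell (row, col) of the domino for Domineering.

X's best at [13]: -1

[13] X move#1: -1:+1/12*, -4:-1/9
[12] O move#2: -1:-1/11*, -4:-1/8
[11] X move#3: -1:+1/10*, -4:+1/7
[10] O move#4: -1:-1/9*, -4:-1/6
[9] X move#5: -1:-1/8, -4:+1/5*
[5] O move#6: -1:-1/4*, -4:-1/1
[4] X move#7: -1:-1/3, -4:+1/0*
[0] end (terminal -1, O#8); searched 13 to 13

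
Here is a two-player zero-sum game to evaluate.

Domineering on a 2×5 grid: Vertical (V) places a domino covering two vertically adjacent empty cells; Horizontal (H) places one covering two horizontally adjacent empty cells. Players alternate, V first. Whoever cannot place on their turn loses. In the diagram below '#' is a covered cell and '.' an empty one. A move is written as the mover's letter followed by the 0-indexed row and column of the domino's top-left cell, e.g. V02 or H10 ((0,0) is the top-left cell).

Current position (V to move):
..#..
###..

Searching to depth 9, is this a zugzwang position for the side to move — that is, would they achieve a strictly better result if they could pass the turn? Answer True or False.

ply 1, V at ..#../###.. | V03=+1→..##./####.*; V04=+1→..#.#/###.#
ply 2, H at ..##./####. | H00=-1→####./####.*
ply 3, V at ####./####. | V04=+1→#####/#####*
ply 4: #####/##### is terminal -1 (H); from ..#../###.. depth 9
if V skipped the turn, H would face:
~ ply 1, H at ..#../###.. | H00=-1→###../###..; H03=+1→..###/###..*; H13=+1→..#../#####
~ ply 2: ..###/###.. is terminal -1 (V); from ..#../###.. depth 9
compare (V): move=+1 vs pass=-1

zugzwang(..#../###.., V) = False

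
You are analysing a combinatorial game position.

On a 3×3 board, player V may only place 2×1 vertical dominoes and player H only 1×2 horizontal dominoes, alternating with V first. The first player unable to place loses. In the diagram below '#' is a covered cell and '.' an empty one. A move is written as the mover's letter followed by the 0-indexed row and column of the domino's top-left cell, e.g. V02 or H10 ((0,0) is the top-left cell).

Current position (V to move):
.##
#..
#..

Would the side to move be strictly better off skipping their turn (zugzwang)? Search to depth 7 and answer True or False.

ply 1, V at .##/#../#.. | V11=+1→.##/##./##.*; V12=+1→.##/#.#/#.#
ply 2: .##/##./##. is terminal -1 (H); from .##/#../#.. depth 7
if V skipped the turn, H would face:
~ ply 1, H at .##/#../#.. | H11=+1→.##/###/#..*; H21=+1→.##/#../###
~ ply 2: .##/###/#.. is terminal -1 (V); from .##/#../#.. depth 7
compare (V): move=+1 vs pass=-1

zugzwang(.##/#../#.., V) = False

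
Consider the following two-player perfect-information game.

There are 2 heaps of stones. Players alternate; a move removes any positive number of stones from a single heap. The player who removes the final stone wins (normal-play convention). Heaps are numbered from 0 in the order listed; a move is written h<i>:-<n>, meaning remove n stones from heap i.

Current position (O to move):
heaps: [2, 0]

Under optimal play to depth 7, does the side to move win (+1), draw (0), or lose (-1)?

[(2,0)] O move#1: h0:-1:-1/(1,0), h0:-2:+1/(0,0)*
[(0,0)] end (terminal -1, X#2); searched (2,0) to 7

value((2,0), O) = +1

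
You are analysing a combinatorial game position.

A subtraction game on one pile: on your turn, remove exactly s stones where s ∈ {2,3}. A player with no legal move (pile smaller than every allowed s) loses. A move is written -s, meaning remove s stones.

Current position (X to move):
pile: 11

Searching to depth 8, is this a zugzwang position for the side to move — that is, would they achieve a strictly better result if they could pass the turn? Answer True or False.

[11] X move#1: -2:-1/9*, -3:-1/8
[9] O move#2: -2:-1/7, -3:+1/6*
[6] X move#3: -2:-1/4*, -3:-1/3
[4] O move#4: -2:-1/2, -3:+1/1*
[1] end (terminal -1, X#5); searched 11 to 8
if X skipped the turn, O would face:
~ [11] O move#1: -2:-1/9*, -3:-1/8
~ [9] X move#2: -2:-1/7, -3:+1/6*
~ [6] O move#3: -2:-1/4*, -3:-1/3
~ [4] X move#4: -2:-1/2, -3:+1/1*
~ [1] end (terminal -1, O#5); searched 11 to 8
compare (X): move=-1 vs pass=+1

zugzwang(11, X) = True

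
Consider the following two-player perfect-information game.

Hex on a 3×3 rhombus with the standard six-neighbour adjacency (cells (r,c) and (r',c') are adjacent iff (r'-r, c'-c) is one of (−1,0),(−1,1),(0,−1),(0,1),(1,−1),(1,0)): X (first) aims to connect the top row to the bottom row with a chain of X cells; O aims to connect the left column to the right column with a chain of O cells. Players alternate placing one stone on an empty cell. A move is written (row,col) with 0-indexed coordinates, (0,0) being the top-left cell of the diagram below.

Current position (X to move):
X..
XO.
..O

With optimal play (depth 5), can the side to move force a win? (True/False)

ply 1, X at X../XO./..O | (0,1)=-1→XX./XO./..O; (0,2)=-1→X.X/XO./..O; (1,2)=-1→X../XOX/..O; (2,0)=+1→X../XO./X.O*; (2,1)=-1→X../XO./.XO
ply 2: X../XO./X.O is terminal -1 (O); from X../XO./..O depth 5

X winning at [X../XO./..O]: True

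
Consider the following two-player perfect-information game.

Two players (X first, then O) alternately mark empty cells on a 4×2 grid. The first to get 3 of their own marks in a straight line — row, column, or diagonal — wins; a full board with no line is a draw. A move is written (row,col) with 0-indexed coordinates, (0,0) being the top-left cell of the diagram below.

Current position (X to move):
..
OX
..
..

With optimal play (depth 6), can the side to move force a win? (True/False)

X winning at [../OX/../..]: True

ply 1, X at ../OX/../.. | (0,0)=+0→X./OX/../..; (0,1)=+0→.X/OX/../..; (2,0)=+0→../OX/X./..; (2,1)=+1→../OX/.X/..*; (3,0)=+0→../OX/../X.; (3,1)=+0→../OX/../.X
ply 2, O at ../OX/.X/.. | (0,0)=-1→O./OX/.X/..*; (0,1)=-1→.O/OX/.X/..; (2,0)=-1→../OX/OX/..; (3,0)=-1→../OX/.X/O.; (3,1)=-1→../OX/.X/.O
ply 3, X at O./OX/.X/.. | (0,1)=+1→OX/OX/.X/..*; (2,0)=+1→O./OX/XX/..; (3,0)=-1→O./OX/.X/X.; (3,1)=+1→O./OX/.X/.X
ply 4: OX/OX/.X/.. is terminal -1 (O); from ../OX/../.. depth 6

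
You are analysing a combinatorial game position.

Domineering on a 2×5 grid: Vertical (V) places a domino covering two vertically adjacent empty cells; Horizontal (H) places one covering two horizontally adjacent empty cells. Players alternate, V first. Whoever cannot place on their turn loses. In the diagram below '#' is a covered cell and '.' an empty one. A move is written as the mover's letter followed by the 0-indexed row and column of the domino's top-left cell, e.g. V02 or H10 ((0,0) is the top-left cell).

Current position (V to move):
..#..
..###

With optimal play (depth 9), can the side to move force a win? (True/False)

V winning at [..#../..###]: True

p1 V@[..#../..###]: V00[#.#../#.###]+1* V01[.##../.####]+1
p2 H@[#.#../#.###]: H03[#.###/#.###]-1*
p3 V@[#.###/#.###]: V01[#####/#####]+1*
p4 H@[#####/#####] terminal -1; root [..#../..###] d9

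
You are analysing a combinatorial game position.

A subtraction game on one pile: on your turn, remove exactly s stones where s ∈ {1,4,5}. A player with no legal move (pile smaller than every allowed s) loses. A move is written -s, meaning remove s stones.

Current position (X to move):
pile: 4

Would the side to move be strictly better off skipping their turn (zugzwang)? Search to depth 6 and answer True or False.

p1 X@[4]: -1[3]-1 -4[0]+1*
p2 O@[0] terminal -1; root [4] d6
suppose X passes — search the same position with O to move:
pass> p1 O@[4]: -1[3]-1 -4[0]+1*
pass> p2 X@[0] terminal -1; root [4] d6
for X: play +1, pass -1

zugzwang(4, X) = False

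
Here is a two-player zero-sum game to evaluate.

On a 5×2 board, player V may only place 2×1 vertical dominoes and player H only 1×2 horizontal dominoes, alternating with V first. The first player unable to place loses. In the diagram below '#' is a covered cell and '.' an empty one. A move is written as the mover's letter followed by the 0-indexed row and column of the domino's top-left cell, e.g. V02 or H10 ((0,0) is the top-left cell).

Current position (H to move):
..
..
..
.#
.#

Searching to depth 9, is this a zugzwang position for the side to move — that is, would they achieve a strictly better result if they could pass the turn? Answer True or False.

p1 H@[../../../.#/.#]: H00[##/../../.#/.#]-1 H10[../##/../.#/.#]+1* H20[../../##/.#/.#]-1
p2 V@[../##/../.#/.#]: V20[../##/#./##/.#]-1* V30[../##/../##/##]-1
p3 H@[../##/#./##/.#]: H00[##/##/#./##/.#]+1*
p4 V@[##/##/#./##/.#] terminal -1; root [../../../.#/.#] d9
suppose H passes — search the same position with V to move:
pass> p1 V@[../../../.#/.#]: V00[#./#./../.#/.#]+1* V01[.#/.#/../.#/.#]+1 V10[../#./#./.#/.#]+1 V11[../.#/.#/.#/.#]+1 V20[../../#./##/.#]-1 V30[../../../##/##]-1
pass> p2 H@[#./#./../.#/.#]: H20[#./#./##/.#/.#]-1*
pass> p3 V@[#./#./##/.#/.#]: V01[##/##/##/.#/.#]+1* V30[#./#./##/##/##]+1
pass> p4 H@[##/##/##/.#/.#] terminal -1; root [../../../.#/.#] d9
for H: play +1, pass -1

zugzwang(../../../.#/.#, H) = False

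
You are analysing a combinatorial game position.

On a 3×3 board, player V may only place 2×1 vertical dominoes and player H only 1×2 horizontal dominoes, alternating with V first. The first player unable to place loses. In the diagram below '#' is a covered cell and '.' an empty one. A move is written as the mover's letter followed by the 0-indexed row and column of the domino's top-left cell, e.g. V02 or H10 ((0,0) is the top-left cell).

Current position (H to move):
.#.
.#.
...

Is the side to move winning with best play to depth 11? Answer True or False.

p1 H@[.#./.#./...]: H20[.#./.#./##.]-1* H21[.#./.#./.##]-1
p2 V@[.#./.#./##.]: V00[##./##./##.]+1* V02[.##/.##/##.]+1 V12[.#./.##/###]+1
p3 H@[##./##./##.] terminal -1; root [.#./.#./...] d11

H winning at [.#./.#./...]: False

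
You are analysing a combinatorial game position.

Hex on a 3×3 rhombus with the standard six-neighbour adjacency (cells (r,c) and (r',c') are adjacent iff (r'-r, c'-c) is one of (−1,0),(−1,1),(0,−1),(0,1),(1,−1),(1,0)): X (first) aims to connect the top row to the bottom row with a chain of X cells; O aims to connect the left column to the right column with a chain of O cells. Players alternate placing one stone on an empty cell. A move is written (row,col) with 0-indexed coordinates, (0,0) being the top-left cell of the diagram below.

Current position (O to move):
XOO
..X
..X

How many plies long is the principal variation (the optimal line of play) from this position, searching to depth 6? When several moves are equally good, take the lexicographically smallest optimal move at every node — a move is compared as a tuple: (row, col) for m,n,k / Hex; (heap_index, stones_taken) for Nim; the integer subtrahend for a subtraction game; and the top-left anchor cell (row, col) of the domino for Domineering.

PV length from [XOO/..X/..X]: 1 ply

p1 O@[XOO/..X/..X]: (1,0)[XOO/O.X/..X]+1* (1,1)[XOO/.OX/..X]+1 (2,0)[XOO/..X/O.X]+1 (2,1)[XOO/..X/.OX]-1
p2 X@[XOO/O.X/..X] terminal -1; root [XOO/..X/..X] d6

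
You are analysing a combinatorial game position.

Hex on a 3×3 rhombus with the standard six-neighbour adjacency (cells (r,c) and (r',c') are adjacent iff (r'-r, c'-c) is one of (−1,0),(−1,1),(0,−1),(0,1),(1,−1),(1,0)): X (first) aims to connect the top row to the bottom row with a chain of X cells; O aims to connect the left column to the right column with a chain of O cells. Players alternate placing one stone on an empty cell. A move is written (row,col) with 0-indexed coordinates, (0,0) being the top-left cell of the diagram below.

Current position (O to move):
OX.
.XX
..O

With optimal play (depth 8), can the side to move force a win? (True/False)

ply 1, O at OX./.XX/..O | (0,2)=-1→OXO/.XX/..O*; (1,0)=-1→OX./OXX/..O; (2,0)=-1→OX./.XX/O.O; (2,1)=-1→OX./.XX/.OO
ply 2, X at OXO/.XX/..O | (1,0)=+1→OXO/XXX/..O*; (2,0)=+1→OXO/.XX/X.O; (2,1)=+1→OXO/.XX/.XO
ply 3, O at OXO/XXX/..O | (2,0)=-1→OXO/XXX/O.O*; (2,1)=-1→OXO/XXX/.OO
ply 4, X at OXO/XXX/O.O | (2,1)=+1→OXO/XXX/OXO*
ply 5: OXO/XXX/OXO is terminal -1 (O); from OX./.XX/..O depth 8

O winning at [OX./.XX/..O]: False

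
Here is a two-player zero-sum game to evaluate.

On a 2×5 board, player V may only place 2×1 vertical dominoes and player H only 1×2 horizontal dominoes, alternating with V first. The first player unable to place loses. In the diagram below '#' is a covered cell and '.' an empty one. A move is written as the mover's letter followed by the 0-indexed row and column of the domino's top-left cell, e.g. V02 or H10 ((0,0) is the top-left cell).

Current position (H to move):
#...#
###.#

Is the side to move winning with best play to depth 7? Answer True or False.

p1 H@[#...#/###.#]: H01[###.#/###.#]-1 H02[#.###/###.#]+1*
p2 V@[#.###/###.#] terminal -1; root [#...#/###.#] d7

H winning at [#...#/###.#]: True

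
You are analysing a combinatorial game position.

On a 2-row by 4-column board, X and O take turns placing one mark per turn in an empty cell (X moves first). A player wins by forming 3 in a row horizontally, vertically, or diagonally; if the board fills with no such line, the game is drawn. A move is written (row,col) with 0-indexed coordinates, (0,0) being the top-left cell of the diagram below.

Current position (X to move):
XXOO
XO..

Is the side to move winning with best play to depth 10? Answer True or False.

X winning at [XXOO/XO..]: False

ply 1, X at XXOO/XO.. | (1,2)=+0→XXOO/XOX.*; (1,3)=+0→XXOO/XO.X
ply 2, O at XXOO/XOX. | (1,3)=+0→XXOO/XOXO*
ply 3: XXOO/XOXO is terminal +0 (X); from XXOO/XO.. depth 10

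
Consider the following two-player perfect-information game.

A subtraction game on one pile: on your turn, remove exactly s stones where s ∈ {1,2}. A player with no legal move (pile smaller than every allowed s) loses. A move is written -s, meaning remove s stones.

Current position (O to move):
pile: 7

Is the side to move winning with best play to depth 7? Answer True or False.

p1 O@[7]: -1[6]+1* -2[5]-1
p2 X@[6]: -1[5]-1* -2[4]-1
p3 O@[5]: -1[4]-1 -2[3]+1*
p4 X@[3]: -1[2]-1* -2[1]-1
p5 O@[2]: -1[1]-1 -2[0]+1*
p6 X@[0] terminal -1; root [7] d7

O winning at [7]: True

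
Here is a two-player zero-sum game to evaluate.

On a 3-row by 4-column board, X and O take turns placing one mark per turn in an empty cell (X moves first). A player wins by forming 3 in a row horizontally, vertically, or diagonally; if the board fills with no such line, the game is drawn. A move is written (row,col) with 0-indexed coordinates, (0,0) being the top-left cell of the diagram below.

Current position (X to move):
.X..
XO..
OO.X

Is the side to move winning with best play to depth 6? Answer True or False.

p1 X@[.X../XO../OO.X]: (0,0)[XX../XO../OO.X]-1 (0,2)[.XX./XO../OO.X]-1 (0,3)[.X.X/XO../OO.X]-1 (1,2)[.X../XOX./OO.X]+1* (1,3)[.X../XO.X/OO.X]-1 (2,2)[.X../XO../OOXX]-1
p2 O@[.X../XOX./OO.X] terminal -1; root [.X../XO../OO.X] d6

X winning at [.X../XO../OO.X]: True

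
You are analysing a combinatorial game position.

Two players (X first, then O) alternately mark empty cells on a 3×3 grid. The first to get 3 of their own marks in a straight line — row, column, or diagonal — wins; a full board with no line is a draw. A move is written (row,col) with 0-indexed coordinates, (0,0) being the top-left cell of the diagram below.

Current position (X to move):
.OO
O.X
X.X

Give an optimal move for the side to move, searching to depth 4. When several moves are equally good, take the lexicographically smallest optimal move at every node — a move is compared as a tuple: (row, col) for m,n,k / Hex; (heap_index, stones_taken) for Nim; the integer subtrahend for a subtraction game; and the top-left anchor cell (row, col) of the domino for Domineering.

ply 1, X at .OO/O.X/X.X | (0,0)=+1→XOO/O.X/X.X*; (1,1)=-1→.OO/OXX/X.X; (2,1)=+1→.OO/O.X/XXX
ply 2, O at XOO/O.X/X.X | (1,1)=-1→XOO/OOX/X.X*; (2,1)=-1→XOO/O.X/XOX
ply 3, X at XOO/OOX/X.X | (2,1)=+1→XOO/OOX/XXX*
ply 4: XOO/OOX/XXX is terminal -1 (O); from .OO/O.X/X.X depth 4

X's best at [.OO/O.X/X.X]: (0,0)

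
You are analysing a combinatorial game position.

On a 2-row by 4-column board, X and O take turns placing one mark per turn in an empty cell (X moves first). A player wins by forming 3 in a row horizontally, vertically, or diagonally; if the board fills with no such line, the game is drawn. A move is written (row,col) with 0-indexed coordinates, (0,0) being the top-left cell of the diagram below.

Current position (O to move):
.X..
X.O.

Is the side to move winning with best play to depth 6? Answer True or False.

O winning at [.X../X.O.]: False

ply 1, O at .X../X.O. | (0,0)=+0→OX../X.O.*; (0,2)=+0→.XO./X.O.; (0,3)=+0→.X.O/X.O.; (1,1)=+0→.X../XOO.; (1,3)=+0→.X../X.OO
ply 2, X at OX../X.O. | (0,2)=+0→OXX./X.O.*; (0,3)=+0→OX.X/X.O.; (1,1)=+0→OX../XXO.; (1,3)=+0→OX../X.OX
ply 3, O at OXX./X.O. | (0,3)=+0→OXXO/X.O.*; (1,1)=-1→OXX./XOO.; (1,3)=-1→OXX./X.OO
ply 4, X at OXXO/X.O. | (1,1)=+0→OXXO/XXO.*; (1,3)=+0→OXXO/X.OX
ply 5, O at OXXO/XXO. | (1,3)=+0→OXXO/XXOO*
ply 6: OXXO/XXOO is terminal +0 (X); from .X../X.O. depth 6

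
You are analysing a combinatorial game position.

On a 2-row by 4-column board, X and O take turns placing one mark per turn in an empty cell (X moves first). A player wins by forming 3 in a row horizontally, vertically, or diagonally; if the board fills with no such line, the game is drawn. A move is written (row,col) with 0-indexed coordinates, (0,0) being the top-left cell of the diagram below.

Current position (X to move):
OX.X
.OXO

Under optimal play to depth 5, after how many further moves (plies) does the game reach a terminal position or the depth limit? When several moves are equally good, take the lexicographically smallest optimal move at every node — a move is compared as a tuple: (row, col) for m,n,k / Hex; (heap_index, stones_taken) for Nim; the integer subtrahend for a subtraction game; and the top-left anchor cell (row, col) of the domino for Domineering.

p1 X@[OX.X/.OXO]: (0,2)[OXXX/.OXO]+1* (1,0)[OX.X/XOXO]+0
p2 O@[OXXX/.OXO] terminal -1; root [OX.X/.OXO] d5

PV length from [OX.X/.OXO]: 1 ply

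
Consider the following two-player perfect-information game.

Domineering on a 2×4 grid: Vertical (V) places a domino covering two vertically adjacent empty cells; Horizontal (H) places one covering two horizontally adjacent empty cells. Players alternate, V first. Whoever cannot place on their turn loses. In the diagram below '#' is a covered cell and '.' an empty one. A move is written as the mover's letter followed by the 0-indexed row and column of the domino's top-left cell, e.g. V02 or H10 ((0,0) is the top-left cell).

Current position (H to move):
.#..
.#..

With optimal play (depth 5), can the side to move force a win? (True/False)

H winning at [.#../.#..]: True

ply 1, H at .#../.#.. | H02=+1→.###/.#..*; H12=+1→.#../.###
ply 2, V at .###/.#.. | V00=-1→####/##..*
ply 3, H at ####/##.. | H12=+1→####/####*
ply 4: ####/#### is terminal -1 (V); from .#../.#.. depth 5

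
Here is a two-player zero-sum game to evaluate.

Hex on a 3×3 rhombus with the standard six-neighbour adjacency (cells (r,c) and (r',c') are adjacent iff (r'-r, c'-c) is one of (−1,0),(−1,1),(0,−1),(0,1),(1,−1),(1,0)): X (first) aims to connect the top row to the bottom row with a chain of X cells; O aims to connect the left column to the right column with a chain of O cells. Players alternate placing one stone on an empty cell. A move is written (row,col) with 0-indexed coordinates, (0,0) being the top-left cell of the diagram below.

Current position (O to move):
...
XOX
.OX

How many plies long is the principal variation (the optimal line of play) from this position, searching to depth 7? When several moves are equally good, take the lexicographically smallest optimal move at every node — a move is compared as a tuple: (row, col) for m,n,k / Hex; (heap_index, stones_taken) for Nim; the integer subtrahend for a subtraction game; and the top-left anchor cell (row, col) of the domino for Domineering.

PV length from [.../XOX/.OX]: 4 plies

ply 1, O at .../XOX/.OX | (0,0)=-1→O../XOX/.OX*; (0,1)=-1→.O./XOX/.OX; (0,2)=-1→..O/XOX/.OX; (2,0)=-1→.../XOX/OOX
ply 2, X at O../XOX/.OX | (0,1)=+1→OX./XOX/.OX*; (0,2)=+1→O.X/XOX/.OX; (2,0)=+1→O../XOX/XOX
ply 3, O at OX./XOX/.OX | (0,2)=-1→OXO/XOX/.OX*; (2,0)=-1→OX./XOX/OOX
ply 4, X at OXO/XOX/.OX | (2,0)=+1→OXO/XOX/XOX*
ply 5: OXO/XOX/XOX is terminal -1 (O); from .../XOX/.OX depth 7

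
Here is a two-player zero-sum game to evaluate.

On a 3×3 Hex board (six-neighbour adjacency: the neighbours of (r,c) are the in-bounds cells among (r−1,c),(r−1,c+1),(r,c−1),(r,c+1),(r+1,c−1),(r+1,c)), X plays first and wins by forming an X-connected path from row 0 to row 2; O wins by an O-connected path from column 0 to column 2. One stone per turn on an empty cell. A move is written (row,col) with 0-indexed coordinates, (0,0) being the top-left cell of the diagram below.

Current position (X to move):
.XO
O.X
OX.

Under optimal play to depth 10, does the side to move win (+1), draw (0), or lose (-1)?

value(.XO/O.X/OX., X) = +1

[.XO/O.X/OX.] X move#1: (0,0):-1/XXO/O.X/OX., (1,1):+1/.XO/OXX/OX.*, (2,2):-1/.XO/O.X/OXX
[.XO/OXX/OX.] end (terminal -1, O#2); searched .XO/O.X/OX. to 10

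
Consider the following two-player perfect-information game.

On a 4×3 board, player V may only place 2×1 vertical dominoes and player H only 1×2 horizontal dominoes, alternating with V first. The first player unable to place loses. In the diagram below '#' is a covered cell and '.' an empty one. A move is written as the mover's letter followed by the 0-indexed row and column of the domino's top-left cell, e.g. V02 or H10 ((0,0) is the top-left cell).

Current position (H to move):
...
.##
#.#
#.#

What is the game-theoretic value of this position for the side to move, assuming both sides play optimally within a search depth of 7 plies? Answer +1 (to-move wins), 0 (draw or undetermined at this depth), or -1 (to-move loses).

value(.../.##/#.#/#.#, H) = -1

p1 H@[.../.##/#.#/#.#]: H00[##./.##/#.#/#.#]-1* H01[.##/.##/#.#/#.#]-1
p2 V@[##./.##/#.#/#.#]: V21[##./.##/###/###]+1*
p3 H@[##./.##/###/###] terminal -1; root [.../.##/#.#/#.#] d7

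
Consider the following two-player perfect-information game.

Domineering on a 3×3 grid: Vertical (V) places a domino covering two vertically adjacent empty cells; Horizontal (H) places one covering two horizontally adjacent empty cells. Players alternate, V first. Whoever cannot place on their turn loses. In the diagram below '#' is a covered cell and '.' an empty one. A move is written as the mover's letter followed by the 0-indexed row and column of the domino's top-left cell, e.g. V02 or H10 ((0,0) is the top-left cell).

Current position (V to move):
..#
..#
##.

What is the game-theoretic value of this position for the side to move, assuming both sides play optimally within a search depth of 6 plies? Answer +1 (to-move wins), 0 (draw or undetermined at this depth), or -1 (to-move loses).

[..#/..#/##.] V move#1: V00:+1/#.#/#.#/##.*, V01:+1/.##/.##/##.
[#.#/#.#/##.] end (terminal -1, H#2); searched ..#/..#/##. to 6

value(..#/..#/##., V) = +1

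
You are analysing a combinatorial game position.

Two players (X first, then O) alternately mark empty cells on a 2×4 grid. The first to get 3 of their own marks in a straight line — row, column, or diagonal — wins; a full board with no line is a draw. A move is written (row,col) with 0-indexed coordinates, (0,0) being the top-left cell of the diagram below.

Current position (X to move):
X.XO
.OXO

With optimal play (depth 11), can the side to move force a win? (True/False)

p1 X@[X.XO/.OXO]: (0,1)[XXXO/.OXO]+1* (1,0)[X.XO/XOXO]+0
p2 O@[XXXO/.OXO] terminal -1; root [X.XO/.OXO] d11

X winning at [X.XO/.OXO]: True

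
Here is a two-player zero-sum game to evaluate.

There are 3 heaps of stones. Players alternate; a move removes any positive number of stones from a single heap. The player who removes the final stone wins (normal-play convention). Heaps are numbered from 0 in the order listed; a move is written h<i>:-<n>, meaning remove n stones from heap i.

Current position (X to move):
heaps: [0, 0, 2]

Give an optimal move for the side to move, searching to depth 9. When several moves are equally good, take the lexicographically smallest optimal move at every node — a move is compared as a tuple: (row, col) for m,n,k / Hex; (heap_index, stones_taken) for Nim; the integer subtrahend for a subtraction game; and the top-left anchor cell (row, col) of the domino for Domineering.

[(0,0,2)] X move#1: h2:-1:-1/(0,0,1), h2:-2:+1/(0,0,0)*
[(0,0,0)] end (terminal -1, O#2); searched (0,0,2) to 9

X's best at [(0,0,2)]: h2:-2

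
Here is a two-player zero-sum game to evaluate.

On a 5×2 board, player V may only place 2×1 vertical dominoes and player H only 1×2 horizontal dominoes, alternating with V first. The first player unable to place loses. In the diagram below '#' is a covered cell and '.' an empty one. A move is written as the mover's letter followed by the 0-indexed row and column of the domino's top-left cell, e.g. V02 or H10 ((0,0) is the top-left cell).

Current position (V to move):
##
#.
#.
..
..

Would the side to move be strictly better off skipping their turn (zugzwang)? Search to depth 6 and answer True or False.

zugzwang(##/#./#./../.., V) = False

p1 V@[##/#./#./../..]: V11[##/##/##/../..]-1 V21[##/#./##/.#/..]-1 V30[##/#./#./#./#.]+1* V31[##/#./#./.#/.#]+1
p2 H@[##/#./#./#./#.] terminal -1; root [##/#./#./../..] d6
pass branch (H moves first from the same position):
  | p1 H@[##/#./#./../..]: H30[##/#./#./##/..]+1* H40[##/#./#./../##]-1
  | p2 V@[##/#./#./##/..]: V11[##/##/##/##/..]-1*
  | p3 H@[##/##/##/##/..]: H40[##/##/##/##/##]+1*
  | p4 V@[##/##/##/##/##] terminal -1; root [##/#./#./../..] d6
V moving scores +1; V passing scores -1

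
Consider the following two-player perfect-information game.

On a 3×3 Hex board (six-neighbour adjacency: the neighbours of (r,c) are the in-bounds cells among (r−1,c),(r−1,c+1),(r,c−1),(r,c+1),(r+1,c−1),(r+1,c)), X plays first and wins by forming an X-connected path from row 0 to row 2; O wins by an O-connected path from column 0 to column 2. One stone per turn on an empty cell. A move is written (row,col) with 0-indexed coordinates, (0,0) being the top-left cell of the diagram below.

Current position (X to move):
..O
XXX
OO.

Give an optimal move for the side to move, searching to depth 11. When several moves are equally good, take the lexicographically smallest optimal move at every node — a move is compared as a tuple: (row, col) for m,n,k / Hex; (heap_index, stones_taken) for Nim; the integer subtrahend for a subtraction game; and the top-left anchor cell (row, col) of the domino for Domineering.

p1 X@[..O/XXX/OO.]: (0,0)[X.O/XXX/OO.]-1 (0,1)[.XO/XXX/OO.]-1 (2,2)[..O/XXX/OOX]+1*
p2 O@[..O/XXX/OOX]: (0,0)[O.O/XXX/OOX]-1* (0,1)[.OO/XXX/OOX]-1
p3 X@[O.O/XXX/OOX]: (0,1)[OXO/XXX/OOX]+1*
p4 O@[OXO/XXX/OOX] terminal -1; root [..O/XXX/OO.] d11

X's best at [..O/XXX/OO.]: (2,2)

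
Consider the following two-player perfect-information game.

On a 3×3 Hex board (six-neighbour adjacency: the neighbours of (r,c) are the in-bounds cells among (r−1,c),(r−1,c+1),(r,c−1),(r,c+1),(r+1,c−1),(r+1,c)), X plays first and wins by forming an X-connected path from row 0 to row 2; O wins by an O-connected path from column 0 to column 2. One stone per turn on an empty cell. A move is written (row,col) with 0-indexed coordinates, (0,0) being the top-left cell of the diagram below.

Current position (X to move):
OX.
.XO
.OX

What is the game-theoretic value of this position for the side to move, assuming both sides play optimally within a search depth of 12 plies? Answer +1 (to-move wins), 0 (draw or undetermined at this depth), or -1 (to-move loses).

p1 X@[OX./.XO/.OX]: (0,2)[OXX/.XO/.OX]-1 (1,0)[OX./XXO/.OX]-1 (2,0)[OX./.XO/XOX]+1*
p2 O@[OX./.XO/XOX] terminal -1; root [OX./.XO/.OX] d12

value(OX./.XO/.OX, X) = +1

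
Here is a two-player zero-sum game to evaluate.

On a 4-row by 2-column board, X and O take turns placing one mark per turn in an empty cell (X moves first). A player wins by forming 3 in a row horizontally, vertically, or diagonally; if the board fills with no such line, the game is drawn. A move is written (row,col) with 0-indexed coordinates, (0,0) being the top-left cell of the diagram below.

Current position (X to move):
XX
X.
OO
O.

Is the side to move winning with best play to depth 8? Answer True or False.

p1 X@[XX/X./OO/O.]: (1,1)[XX/XX/OO/O.]+0* (3,1)[XX/X./OO/OX]+0
p2 O@[XX/XX/OO/O.]: (3,1)[XX/XX/OO/OO]+0*
p3 X@[XX/XX/OO/OO] terminal +0; root [XX/X./OO/O.] d8

X winning at [XX/X./OO/O.]: False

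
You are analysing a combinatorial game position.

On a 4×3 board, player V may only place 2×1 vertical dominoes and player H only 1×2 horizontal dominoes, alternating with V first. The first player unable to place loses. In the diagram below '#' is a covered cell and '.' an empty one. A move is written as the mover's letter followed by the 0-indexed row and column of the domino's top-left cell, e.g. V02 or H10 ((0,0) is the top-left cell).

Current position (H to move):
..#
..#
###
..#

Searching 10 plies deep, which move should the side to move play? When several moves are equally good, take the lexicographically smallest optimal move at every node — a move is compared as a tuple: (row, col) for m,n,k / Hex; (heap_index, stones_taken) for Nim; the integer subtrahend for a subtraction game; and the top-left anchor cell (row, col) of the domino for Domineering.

[..#/..#/###/..#] H move#1: H00:+1/###/..#/###/..#*, H10:+1/..#/###/###/..#, H30:-1/..#/..#/###/###
[###/..#/###/..#] end (terminal -1, V#2); searched ..#/..#/###/..# to 10

H's best at [..#/..#/###/..#]: H00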